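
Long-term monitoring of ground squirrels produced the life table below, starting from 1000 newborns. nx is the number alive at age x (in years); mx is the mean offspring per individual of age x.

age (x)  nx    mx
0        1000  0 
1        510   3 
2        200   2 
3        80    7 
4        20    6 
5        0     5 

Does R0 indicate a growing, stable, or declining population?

lx = nx/n0 = nx/1000: 1, 0.51, 0.2, 0.08, 0.02, 0
R0 = Σ lx·mx = 0 + 1.53 + 0.4 + 0.56 + 0.12 + 0 = 2.61
R0 > 1, so the population is growing.

growing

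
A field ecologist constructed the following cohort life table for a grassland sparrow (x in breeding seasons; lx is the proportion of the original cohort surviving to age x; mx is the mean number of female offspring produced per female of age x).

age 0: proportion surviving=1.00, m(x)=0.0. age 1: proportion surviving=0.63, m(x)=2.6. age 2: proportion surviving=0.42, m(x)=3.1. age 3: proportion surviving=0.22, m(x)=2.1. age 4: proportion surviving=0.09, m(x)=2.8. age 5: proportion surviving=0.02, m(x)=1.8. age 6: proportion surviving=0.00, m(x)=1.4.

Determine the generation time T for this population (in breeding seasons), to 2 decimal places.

lx·mx: 0, 1.638, 1.302, 0.462, 0.252, 0.036, 0 → R0 = 3.69
x·lx·mx: 0, 1.638, 2.604, 1.386, 1.008, 0.18, 0 → Σ = 6.816
T = 6.816 / 3.69 = 1.847154… → 1.85

1.85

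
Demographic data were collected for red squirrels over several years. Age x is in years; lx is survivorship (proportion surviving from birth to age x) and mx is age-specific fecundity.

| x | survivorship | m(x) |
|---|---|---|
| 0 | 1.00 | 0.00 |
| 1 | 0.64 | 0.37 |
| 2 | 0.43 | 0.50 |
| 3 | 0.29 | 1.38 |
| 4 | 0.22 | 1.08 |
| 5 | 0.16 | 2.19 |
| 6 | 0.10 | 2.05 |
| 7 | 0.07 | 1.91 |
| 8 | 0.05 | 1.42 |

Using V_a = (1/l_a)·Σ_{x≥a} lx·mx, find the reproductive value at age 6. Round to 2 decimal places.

lx·mx for x ≥ 6: 0.205, 0.1337, 0.071 → sum = 0.4097
V_6 = 0.4097 / l_6 = 0.4097 / 0.1 = 4.097 → 4.10

4.10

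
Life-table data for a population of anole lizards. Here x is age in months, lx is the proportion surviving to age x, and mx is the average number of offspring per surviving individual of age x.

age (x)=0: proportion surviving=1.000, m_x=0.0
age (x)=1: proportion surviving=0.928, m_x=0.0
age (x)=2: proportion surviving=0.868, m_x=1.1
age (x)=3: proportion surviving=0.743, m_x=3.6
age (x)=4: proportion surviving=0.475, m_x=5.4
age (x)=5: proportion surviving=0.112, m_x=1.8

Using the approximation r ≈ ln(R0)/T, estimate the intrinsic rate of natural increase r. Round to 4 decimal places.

0.5598

R0 = Σ lx·mx = 0 + 0 + 0.9548 + 2.6748 + 2.565 + 0.2016 = 6.3962
Σ x·lx·mx = 21.202; T = 21.202/6.3962 = 3.31478…
r ≈ ln(R0)/T = ln(6.3962)/3.31478… = 0.559827… → 0.5598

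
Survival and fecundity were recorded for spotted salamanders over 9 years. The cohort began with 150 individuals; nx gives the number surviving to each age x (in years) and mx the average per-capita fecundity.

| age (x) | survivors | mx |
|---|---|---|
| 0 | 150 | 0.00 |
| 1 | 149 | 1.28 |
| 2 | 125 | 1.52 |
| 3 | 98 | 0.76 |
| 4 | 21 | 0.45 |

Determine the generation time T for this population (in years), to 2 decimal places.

lx = nx/n0 = nx/150: 1, 0.99333…, 0.83333…, 0.65333…, 0.14
lx·mx: 0, 1.271467…, 1.266667…, 0.496533…, 0.063 → R0 = 3.097667…
x·lx·mx: 0, 1.271467…, 2.533333…, 1.4896…, 0.252 → Σ = 5.5464…
T = 5.5464… / 3.097667… = 1.790509… → 1.79

1.79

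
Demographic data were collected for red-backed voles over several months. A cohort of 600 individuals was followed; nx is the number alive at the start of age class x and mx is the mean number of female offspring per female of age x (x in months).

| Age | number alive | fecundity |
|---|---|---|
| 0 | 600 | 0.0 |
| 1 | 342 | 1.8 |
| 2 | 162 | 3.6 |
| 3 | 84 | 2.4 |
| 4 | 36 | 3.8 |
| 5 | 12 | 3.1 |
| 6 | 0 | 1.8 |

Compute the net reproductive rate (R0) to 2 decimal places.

lx = nx/n0 = nx/600: 1, 0.57, 0.27, 0.14, 0.06, 0.02, 0
lx·mx by age: 0, 1.026, 0.972, 0.336, 0.228, 0.062, 0
R0 = Σ lx·mx = 2.624 → 2.62

2.62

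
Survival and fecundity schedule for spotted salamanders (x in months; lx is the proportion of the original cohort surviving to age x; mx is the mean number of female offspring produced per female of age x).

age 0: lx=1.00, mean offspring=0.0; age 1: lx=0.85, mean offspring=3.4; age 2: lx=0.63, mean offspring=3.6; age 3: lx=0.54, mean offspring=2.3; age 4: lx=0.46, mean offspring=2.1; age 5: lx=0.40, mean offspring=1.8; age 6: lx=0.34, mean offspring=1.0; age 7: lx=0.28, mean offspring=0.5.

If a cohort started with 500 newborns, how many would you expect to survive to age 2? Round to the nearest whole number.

315

Expected survivors = N0 · l_2 = 500 × 0.63 = 315 → 315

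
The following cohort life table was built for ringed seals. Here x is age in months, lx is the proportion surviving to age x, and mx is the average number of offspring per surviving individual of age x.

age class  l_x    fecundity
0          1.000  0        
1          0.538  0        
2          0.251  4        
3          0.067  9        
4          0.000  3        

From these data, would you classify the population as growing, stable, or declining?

growing

R0 = Σ lx·mx = 0 + 0 + 1.004 + 0.603 + 0 = 1.607
R0 > 1, so the population is growing.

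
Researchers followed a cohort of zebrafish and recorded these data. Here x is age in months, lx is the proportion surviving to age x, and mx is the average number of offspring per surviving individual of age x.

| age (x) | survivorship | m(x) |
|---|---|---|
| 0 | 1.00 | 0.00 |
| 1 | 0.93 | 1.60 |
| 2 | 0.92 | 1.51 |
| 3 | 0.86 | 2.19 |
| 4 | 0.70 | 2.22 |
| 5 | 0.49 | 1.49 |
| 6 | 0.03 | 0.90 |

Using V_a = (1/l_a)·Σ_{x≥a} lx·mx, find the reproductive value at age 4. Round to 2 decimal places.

lx·mx for x ≥ 4: 1.554, 0.7301, 0.027 → sum = 2.3111
V_4 = 2.3111 / l_4 = 2.3111 / 0.7 = 3.301571… → 3.30

3.30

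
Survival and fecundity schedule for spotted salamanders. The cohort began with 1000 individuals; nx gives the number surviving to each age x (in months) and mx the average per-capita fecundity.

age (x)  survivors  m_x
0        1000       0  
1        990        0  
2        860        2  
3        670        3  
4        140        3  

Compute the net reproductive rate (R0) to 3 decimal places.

4.150

lx = nx/n0 = nx/1000: 1, 0.99, 0.86, 0.67, 0.14
lx·mx by age: 0, 0, 1.72, 2.01, 0.42
R0 = Σ lx·mx = 4.15 → 4.150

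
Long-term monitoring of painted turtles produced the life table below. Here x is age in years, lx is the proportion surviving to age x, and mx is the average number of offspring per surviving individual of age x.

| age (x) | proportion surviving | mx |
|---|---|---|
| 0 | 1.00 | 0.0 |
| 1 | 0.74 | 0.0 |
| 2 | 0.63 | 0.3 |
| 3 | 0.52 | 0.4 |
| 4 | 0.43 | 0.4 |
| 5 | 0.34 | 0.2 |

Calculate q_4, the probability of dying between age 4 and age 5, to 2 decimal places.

q_4 = (l_4 − l_5) / l_4 = (0.43 − 0.34) / 0.43
     = 0.09 / 0.43 = 0.209302… → 0.21

0.21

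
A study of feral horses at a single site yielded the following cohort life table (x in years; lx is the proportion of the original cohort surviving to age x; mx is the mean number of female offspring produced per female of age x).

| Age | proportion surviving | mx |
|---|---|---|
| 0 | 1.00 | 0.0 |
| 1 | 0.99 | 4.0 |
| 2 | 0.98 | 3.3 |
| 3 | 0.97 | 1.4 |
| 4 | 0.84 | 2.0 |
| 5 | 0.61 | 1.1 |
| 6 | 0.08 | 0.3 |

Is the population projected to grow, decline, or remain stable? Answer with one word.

growing

R0 = Σ lx·mx = 0 + 3.96 + 3.234 + 1.358 + 1.68 + 0.671 + 0.024 = 10.927
R0 > 1, so the population is growing.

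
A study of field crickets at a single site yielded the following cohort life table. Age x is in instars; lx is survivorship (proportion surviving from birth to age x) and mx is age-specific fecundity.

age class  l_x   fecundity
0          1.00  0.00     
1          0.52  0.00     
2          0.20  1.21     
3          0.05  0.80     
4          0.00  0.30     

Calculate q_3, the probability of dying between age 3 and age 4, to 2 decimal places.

q_3 = (l_3 − l_4) / l_3 = (0.05 − 0) / 0.05
     = 0.05 / 0.05 = 1 → 1.00

1.00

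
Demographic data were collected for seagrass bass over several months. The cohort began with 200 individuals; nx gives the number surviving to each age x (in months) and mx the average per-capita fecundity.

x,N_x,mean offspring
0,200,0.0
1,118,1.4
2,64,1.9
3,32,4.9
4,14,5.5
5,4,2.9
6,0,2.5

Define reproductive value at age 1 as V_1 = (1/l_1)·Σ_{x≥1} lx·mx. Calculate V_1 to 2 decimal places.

lx = nx/n0 = nx/200: 1, 0.59, 0.32, 0.16, 0.07, 0.02, 0
lx·mx for x ≥ 1: 0.826, 0.608, 0.784, 0.385, 0.058, 0 → sum = 2.661
V_1 = 2.661 / l_1 = 2.661 / 0.59 = 4.510169… → 4.51

4.51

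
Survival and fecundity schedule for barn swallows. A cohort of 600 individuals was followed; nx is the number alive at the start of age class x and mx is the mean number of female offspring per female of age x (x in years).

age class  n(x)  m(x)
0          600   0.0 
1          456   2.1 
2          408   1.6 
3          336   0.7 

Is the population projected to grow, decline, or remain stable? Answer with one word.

lx = nx/n0 = nx/600: 1, 0.76, 0.68, 0.56
R0 = Σ lx·mx = 0 + 1.596 + 1.088 + 0.392 = 3.076
R0 > 1, so the population is growing.

growing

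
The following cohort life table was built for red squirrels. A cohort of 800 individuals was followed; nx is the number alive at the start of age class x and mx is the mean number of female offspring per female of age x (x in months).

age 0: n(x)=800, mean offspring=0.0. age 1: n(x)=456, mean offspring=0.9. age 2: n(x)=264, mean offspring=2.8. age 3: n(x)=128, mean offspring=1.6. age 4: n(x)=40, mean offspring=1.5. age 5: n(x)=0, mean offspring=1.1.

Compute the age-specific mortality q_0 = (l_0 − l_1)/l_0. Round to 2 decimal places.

0.43

lx = nx/n0 = nx/800: 1, 0.57, 0.33, 0.16, 0.05, 0
q_0 = (l_0 − l_1) / l_0 = (1 − 0.57) / 1
     = 0.43 / 1 = 0.43 → 0.43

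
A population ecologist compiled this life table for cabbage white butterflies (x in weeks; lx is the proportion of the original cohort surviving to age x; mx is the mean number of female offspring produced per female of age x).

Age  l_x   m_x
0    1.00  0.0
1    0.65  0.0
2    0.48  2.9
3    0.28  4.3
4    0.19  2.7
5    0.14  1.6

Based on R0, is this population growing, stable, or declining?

growing

R0 = Σ lx·mx = 0 + 0 + 1.392 + 1.204 + 0.513 + 0.224 = 3.333
R0 > 1, so the population is growing.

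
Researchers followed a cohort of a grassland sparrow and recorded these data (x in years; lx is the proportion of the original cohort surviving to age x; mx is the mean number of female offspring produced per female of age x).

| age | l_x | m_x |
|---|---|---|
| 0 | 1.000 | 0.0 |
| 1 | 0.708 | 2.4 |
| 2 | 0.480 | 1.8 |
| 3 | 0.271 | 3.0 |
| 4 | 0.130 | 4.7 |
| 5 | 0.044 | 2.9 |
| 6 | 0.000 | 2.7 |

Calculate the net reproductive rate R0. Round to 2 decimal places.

lx·mx by age: 0, 1.6992, 0.864, 0.813, 0.611, 0.1276, 0
R0 = Σ lx·mx = 4.1148 → 4.11

4.11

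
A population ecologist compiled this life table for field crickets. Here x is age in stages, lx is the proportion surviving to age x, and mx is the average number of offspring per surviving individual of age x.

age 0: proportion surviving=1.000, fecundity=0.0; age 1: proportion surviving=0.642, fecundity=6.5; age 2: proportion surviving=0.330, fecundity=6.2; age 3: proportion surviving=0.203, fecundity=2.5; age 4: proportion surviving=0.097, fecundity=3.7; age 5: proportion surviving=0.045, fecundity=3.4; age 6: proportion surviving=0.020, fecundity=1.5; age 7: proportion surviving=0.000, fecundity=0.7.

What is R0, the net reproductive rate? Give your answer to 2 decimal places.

lx·mx by age: 0, 4.173, 2.046, 0.5075, 0.3589, 0.153, 0.03, 0
R0 = Σ lx·mx = 7.2684 → 7.27

7.27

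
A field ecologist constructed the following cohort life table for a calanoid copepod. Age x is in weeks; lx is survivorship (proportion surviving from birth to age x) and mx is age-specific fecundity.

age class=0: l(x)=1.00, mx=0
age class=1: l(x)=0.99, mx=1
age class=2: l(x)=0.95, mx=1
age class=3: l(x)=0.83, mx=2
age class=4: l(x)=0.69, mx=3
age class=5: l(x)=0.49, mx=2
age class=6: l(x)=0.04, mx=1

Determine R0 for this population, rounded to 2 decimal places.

lx·mx by age: 0, 0.99, 0.95, 1.66, 2.07, 0.98, 0.04
R0 = Σ lx·mx = 6.69 → 6.69

6.69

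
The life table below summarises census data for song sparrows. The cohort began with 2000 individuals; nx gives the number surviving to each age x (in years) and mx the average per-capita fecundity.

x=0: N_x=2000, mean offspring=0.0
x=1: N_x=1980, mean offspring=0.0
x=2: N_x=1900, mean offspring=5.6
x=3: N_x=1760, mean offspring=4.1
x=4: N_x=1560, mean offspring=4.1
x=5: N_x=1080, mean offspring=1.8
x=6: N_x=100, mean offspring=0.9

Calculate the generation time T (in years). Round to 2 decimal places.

lx = nx/n0 = nx/2000: 1, 0.99, 0.95, 0.88, 0.78, 0.54, 0.05
lx·mx: 0, 0, 5.32, 3.608, 3.198, 0.972, 0.045 → R0 = 13.143
x·lx·mx: 0, 0, 10.64, 10.824, 12.792, 4.86, 0.27 → Σ = 39.386
T = 39.386 / 13.143 = 2.996728… → 3.00

3.00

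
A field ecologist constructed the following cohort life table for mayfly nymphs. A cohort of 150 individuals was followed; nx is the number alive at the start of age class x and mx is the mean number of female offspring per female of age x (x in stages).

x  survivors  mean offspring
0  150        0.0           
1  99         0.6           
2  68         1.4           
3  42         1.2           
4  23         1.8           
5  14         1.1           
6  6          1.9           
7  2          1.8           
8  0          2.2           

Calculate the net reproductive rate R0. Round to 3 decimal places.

lx = nx/n0 = nx/150: 1, 0.66, 0.45333…, 0.28, 0.15333…, 0.09333…, 0.04, 0.01333…, 0
lx·mx by age: 0, 0.396, 0.634667…, 0.336, 0.276…, 0.102667…, 0.076, 0.024…, 0
R0 = Σ lx·mx = 1.845333… → 1.845

1.845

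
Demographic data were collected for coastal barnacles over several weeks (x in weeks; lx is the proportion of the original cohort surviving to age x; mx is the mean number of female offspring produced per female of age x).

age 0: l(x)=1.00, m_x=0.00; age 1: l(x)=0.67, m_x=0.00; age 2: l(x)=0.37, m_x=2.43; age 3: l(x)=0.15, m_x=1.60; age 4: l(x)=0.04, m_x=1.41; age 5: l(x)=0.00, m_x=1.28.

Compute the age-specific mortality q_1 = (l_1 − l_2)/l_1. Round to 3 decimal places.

q_1 = (l_1 − l_2) / l_1 = (0.67 − 0.37) / 0.67
     = 0.3 / 0.67 = 0.447761… → 0.448

0.448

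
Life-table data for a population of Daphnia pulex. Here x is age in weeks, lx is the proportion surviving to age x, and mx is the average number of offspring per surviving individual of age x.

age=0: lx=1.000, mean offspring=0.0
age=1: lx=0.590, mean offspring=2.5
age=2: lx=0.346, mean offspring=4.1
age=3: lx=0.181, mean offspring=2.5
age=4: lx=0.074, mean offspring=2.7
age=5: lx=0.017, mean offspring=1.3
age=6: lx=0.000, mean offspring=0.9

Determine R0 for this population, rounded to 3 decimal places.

3.568

lx·mx by age: 0, 1.475, 1.4186, 0.4525, 0.1998, 0.0221, 0
R0 = Σ lx·mx = 3.568 → 3.568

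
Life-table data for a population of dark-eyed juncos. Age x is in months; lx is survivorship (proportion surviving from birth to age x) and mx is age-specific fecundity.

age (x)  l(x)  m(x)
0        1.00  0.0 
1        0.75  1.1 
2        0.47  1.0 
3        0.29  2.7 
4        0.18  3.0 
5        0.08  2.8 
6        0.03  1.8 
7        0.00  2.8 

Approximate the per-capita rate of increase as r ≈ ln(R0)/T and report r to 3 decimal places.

R0 = Σ lx·mx = 0 + 0.825 + 0.47 + 0.783 + 0.54 + 0.224 + 0.054 + 0 = 2.896
Σ x·lx·mx = 7.718; T = 7.718/2.896 = 2.66506…
r ≈ ln(R0)/T = ln(2.896)/2.66506… = 0.39899… → 0.399

0.399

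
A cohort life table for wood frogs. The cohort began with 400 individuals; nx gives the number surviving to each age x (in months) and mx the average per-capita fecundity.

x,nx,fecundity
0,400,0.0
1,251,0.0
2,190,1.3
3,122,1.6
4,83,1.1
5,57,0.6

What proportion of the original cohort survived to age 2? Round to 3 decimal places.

0.475

l_2 = n_2/n_0 = 190/400 = 0.475 → 0.475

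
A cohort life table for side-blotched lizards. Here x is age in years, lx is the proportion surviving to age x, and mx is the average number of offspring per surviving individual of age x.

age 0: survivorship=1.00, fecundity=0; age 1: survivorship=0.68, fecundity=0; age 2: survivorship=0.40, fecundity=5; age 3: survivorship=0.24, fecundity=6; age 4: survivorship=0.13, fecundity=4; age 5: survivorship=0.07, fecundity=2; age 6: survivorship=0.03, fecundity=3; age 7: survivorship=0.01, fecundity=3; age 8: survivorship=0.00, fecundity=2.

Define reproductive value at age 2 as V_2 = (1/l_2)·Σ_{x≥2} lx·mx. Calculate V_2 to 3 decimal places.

lx·mx for x ≥ 2: 2, 1.44, 0.52, 0.14, 0.09, 0.03, 0 → sum = 4.22
V_2 = 4.22 / l_2 = 4.22 / 0.4 = 10.55 → 10.550

10.550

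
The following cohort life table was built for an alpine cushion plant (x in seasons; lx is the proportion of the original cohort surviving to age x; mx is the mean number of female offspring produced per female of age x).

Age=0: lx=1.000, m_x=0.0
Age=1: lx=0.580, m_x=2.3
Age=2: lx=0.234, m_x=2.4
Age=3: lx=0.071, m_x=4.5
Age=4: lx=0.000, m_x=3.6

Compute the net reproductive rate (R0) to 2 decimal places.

lx·mx by age: 0, 1.334, 0.5616, 0.3195, 0
R0 = Σ lx·mx = 2.2151 → 2.22

2.22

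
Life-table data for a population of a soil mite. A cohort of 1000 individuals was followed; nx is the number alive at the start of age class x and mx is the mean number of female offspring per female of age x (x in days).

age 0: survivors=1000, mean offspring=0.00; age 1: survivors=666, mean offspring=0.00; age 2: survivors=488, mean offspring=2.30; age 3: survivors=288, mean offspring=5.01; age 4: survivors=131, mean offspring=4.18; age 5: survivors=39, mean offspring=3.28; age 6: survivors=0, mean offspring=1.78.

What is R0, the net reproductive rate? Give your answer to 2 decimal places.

3.24

lx = nx/n0 = nx/1000: 1, 0.666, 0.488, 0.288, 0.131, 0.039, 0
lx·mx by age: 0, 0, 1.1224, 1.44288, 0.54758, 0.12792, 0
R0 = Σ lx·mx = 3.24078 → 3.24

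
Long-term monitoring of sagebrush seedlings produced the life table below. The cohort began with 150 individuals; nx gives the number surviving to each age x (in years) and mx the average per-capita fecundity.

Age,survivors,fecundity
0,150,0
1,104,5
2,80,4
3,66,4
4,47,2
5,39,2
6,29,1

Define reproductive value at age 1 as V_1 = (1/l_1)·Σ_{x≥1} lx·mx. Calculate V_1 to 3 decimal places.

12.548

lx = nx/n0 = nx/150: 1, 0.69333…, 0.53333…, 0.44, 0.31333…, 0.26, 0.19333…
lx·mx for x ≥ 1: 3.466667…, 2.133333…, 1.76, 0.626667…, 0.52, 0.193333… → sum = 8.7…
V_1 = 8.7… / l_1 = 8.7… / 0.693333… = 12.548077… → 12.548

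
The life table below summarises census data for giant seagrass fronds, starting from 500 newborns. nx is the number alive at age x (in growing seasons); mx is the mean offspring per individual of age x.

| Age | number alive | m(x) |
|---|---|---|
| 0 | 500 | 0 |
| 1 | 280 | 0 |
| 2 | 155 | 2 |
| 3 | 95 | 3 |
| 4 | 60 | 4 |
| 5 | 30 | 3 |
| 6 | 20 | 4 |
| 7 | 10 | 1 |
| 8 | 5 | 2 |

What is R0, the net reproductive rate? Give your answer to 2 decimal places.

2.05

lx = nx/n0 = nx/500: 1, 0.56, 0.31, 0.19, 0.12, 0.06, 0.04, 0.02, 0.01
lx·mx by age: 0, 0, 0.62, 0.57, 0.48, 0.18, 0.16, 0.02, 0.02
R0 = Σ lx·mx = 2.05 → 2.05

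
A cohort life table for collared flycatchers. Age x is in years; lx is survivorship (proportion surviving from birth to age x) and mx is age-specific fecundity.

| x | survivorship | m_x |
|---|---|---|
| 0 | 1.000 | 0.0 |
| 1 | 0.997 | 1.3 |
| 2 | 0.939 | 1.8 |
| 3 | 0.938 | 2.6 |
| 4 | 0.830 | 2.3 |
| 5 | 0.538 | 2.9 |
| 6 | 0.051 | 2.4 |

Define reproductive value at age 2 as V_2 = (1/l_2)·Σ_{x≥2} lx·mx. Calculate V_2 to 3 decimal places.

8.222

lx·mx for x ≥ 2: 1.6902, 2.4388, 1.909, 1.5602, 0.1224 → sum = 7.7206
V_2 = 7.7206 / l_2 = 7.7206 / 0.939 = 8.222151… → 8.222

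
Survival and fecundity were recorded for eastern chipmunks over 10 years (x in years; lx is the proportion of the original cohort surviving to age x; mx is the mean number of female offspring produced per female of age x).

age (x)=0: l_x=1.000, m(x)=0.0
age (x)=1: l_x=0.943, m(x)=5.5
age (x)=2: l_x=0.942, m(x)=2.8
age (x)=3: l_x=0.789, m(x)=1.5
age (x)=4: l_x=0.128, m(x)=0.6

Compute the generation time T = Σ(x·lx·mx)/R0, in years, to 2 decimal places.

lx·mx: 0, 5.1865, 2.6376, 1.1835, 0.0768 → R0 = 9.0844
x·lx·mx: 0, 5.1865, 5.2752, 3.5505, 0.3072 → Σ = 14.3194
T = 14.3194 / 9.0844 = 1.576263… → 1.58

1.58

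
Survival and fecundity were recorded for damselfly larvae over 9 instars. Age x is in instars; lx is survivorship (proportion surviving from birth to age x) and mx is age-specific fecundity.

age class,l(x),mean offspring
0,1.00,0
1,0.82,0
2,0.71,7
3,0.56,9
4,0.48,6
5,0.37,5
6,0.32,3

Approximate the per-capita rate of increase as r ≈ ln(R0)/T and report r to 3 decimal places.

0.838

R0 = Σ lx·mx = 0 + 0 + 4.97 + 5.04 + 2.88 + 1.85 + 0.96 = 15.7
Σ x·lx·mx = 51.59; T = 51.59/15.7 = 3.28599…
r ≈ ln(R0)/T = ln(15.7)/3.28599… = 0.838… → 0.838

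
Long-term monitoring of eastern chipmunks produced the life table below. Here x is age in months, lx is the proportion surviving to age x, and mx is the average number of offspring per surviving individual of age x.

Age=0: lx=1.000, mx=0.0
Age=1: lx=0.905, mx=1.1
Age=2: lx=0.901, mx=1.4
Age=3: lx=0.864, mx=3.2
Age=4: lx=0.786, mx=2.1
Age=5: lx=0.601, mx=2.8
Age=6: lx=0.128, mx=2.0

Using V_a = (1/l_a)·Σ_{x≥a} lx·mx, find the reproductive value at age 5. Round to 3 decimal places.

lx·mx for x ≥ 5: 1.6828, 0.256 → sum = 1.9388
V_5 = 1.9388 / l_5 = 1.9388 / 0.601 = 3.225957… → 3.226

3.226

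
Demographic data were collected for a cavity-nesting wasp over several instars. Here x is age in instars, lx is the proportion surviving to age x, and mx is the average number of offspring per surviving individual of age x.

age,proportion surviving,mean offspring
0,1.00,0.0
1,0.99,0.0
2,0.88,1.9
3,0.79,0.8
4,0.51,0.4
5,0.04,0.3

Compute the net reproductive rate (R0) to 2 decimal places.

2.52

lx·mx by age: 0, 0, 1.672, 0.632, 0.204, 0.012
R0 = Σ lx·mx = 2.52 → 2.52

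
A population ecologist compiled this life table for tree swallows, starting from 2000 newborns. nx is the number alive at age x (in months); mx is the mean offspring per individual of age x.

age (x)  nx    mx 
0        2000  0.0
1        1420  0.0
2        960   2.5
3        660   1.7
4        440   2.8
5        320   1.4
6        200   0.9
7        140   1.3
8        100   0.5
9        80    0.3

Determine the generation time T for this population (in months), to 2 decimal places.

lx = nx/n0 = nx/2000: 1, 0.71, 0.48, 0.33, 0.22, 0.16, 0.1, 0.07, 0.05, 0.04
lx·mx: 0, 0, 1.2, 0.561, 0.616, 0.224, 0.09, 0.091, 0.025, 0.012 → R0 = 2.819
x·lx·mx: 0, 0, 2.4, 1.683, 2.464, 1.12, 0.54, 0.637, 0.2, 0.108 → Σ = 9.152
T = 9.152 / 2.819 = 3.246541… → 3.25

3.25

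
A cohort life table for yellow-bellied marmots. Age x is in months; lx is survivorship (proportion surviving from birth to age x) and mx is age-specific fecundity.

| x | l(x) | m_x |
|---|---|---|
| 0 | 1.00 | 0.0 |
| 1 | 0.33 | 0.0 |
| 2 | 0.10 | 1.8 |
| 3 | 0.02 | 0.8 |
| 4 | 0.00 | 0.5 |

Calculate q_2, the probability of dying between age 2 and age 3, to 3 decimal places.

q_2 = (l_2 − l_3) / l_2 = (0.1 − 0.02) / 0.1
     = 0.08 / 0.1 = 0.8 → 0.800

0.800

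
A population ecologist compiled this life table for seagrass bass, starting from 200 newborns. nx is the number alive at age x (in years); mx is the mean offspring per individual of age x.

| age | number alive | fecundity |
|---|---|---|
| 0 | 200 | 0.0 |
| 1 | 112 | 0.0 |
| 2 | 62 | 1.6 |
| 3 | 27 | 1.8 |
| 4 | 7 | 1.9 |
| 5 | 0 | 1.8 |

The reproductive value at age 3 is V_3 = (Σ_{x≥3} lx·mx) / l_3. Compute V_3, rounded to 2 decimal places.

lx = nx/n0 = nx/200: 1, 0.56, 0.31, 0.135, 0.035, 0
lx·mx for x ≥ 3: 0.243, 0.0665, 0 → sum = 0.3095
V_3 = 0.3095 / l_3 = 0.3095 / 0.135 = 2.292593… → 2.29

2.29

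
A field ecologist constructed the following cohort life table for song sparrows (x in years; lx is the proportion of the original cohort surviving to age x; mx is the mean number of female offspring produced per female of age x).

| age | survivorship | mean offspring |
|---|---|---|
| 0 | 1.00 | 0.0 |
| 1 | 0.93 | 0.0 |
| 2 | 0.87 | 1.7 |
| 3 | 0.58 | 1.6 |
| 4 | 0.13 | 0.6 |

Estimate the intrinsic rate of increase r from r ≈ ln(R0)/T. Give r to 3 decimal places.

R0 = Σ lx·mx = 0 + 0 + 1.479 + 0.928 + 0.078 = 2.485
Σ x·lx·mx = 6.054; T = 6.054/2.485 = 2.43622…
r ≈ ln(R0)/T = ln(2.485)/2.43622… = 0.37364… → 0.374

0.374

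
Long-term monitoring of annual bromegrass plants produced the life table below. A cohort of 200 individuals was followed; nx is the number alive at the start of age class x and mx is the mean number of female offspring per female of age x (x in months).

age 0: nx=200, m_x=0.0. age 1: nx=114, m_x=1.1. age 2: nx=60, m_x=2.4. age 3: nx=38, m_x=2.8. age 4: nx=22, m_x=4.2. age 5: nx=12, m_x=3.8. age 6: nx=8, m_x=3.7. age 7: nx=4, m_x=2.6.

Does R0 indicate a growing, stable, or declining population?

lx = nx/n0 = nx/200: 1, 0.57, 0.3, 0.19, 0.11, 0.06, 0.04, 0.02
R0 = Σ lx·mx = 0 + 0.627 + 0.72 + 0.532 + 0.462 + 0.228 + 0.148 + 0.052 = 2.769
R0 > 1, so the population is growing.

growing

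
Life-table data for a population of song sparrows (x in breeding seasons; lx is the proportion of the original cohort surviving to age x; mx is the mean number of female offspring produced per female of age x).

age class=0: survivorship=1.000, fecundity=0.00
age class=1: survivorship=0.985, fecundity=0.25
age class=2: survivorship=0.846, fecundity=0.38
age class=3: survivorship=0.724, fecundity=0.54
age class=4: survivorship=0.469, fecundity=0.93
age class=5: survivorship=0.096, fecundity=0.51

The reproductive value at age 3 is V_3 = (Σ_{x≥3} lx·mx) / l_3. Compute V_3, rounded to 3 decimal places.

1.210

lx·mx for x ≥ 3: 0.39096, 0.43617, 0.04896 → sum = 0.87609
V_3 = 0.87609 / l_3 = 0.87609 / 0.724 = 1.210069… → 1.210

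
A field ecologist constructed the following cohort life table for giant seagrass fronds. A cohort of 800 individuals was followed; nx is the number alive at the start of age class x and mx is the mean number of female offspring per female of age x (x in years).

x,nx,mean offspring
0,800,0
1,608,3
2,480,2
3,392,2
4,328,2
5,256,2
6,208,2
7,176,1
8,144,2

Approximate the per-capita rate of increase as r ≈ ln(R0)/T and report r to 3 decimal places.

0.632

lx = nx/n0 = nx/800: 1, 0.76, 0.6, 0.49, 0.41, 0.32, 0.26, 0.22, 0.18
R0 = Σ lx·mx = 0 + 2.28 + 1.2 + 0.98 + 0.82 + 0.64 + 0.52 + 0.22 + 0.36 = 7.02
Σ x·lx·mx = 21.64; T = 21.64/7.02 = 3.08262…
r ≈ ln(R0)/T = ln(7.02)/3.08262… = 0.63218… → 0.632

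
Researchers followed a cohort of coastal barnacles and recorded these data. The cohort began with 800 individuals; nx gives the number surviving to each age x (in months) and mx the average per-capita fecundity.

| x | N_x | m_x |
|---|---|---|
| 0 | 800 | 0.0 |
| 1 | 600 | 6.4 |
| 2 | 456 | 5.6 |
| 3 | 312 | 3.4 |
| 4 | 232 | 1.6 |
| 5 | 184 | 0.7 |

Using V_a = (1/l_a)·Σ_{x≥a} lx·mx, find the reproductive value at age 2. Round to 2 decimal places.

lx = nx/n0 = nx/800: 1, 0.75, 0.57, 0.39, 0.29, 0.23
lx·mx for x ≥ 2: 3.192, 1.326, 0.464, 0.161 → sum = 5.143
V_2 = 5.143 / l_2 = 5.143 / 0.57 = 9.022807… → 9.02

9.02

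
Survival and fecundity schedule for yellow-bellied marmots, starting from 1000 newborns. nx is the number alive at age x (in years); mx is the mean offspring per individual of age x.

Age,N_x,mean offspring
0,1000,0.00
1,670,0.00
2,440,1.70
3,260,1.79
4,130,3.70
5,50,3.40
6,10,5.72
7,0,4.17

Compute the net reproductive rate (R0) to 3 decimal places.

lx = nx/n0 = nx/1000: 1, 0.67, 0.44, 0.26, 0.13, 0.05, 0.01, 0
lx·mx by age: 0, 0, 0.748, 0.4654, 0.481, 0.17, 0.0572, 0
R0 = Σ lx·mx = 1.9216 → 1.922

1.922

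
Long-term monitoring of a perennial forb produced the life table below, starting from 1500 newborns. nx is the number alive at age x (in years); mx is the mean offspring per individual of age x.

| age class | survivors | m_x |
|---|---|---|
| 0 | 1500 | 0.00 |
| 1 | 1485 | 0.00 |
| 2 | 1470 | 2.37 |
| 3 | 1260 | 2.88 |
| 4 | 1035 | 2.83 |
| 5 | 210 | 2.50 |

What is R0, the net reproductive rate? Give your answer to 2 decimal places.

lx = nx/n0 = nx/1500: 1, 0.99, 0.98, 0.84, 0.69, 0.14
lx·mx by age: 0, 0, 2.3226, 2.4192, 1.9527, 0.35
R0 = Σ lx·mx = 7.0445 → 7.04

7.04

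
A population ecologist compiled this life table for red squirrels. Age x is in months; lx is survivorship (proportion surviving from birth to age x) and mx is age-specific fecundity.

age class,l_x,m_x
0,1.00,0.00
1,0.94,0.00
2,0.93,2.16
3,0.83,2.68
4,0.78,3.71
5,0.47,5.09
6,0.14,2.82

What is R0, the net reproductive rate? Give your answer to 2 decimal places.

9.91

lx·mx by age: 0, 0, 2.0088, 2.2244, 2.8938, 2.3923, 0.3948
R0 = Σ lx·mx = 9.9141 → 9.91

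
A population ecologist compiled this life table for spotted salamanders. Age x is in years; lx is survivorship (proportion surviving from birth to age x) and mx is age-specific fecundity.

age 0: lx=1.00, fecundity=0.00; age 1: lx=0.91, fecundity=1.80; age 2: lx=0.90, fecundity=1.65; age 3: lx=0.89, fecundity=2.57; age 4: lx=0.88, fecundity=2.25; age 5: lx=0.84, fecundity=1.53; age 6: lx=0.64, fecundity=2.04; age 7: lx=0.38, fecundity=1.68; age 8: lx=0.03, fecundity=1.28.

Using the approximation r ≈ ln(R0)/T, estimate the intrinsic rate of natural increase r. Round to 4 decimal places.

R0 = Σ lx·mx = 0 + 1.638 + 1.485 + 2.2873 + 1.98 + 1.2852 + 1.3056 + 0.6384 + 0.0384 = 10.6579
Σ x·lx·mx = 38.4255; T = 38.4255/10.6579 = 3.60535…
r ≈ ln(R0)/T = ln(10.6579)/3.60535… = 0.65633… → 0.6563

0.6563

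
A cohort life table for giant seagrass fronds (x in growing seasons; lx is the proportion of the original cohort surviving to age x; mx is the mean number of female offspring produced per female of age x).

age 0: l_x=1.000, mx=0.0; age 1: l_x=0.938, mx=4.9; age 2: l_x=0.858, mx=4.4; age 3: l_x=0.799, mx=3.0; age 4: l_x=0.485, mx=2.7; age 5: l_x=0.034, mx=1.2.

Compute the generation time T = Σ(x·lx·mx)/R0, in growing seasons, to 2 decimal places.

2.04

lx·mx: 0, 4.5962, 3.7752, 2.397, 1.3095, 0.0408 → R0 = 12.1187
x·lx·mx: 0, 4.5962, 7.5504, 7.191, 5.238, 0.204 → Σ = 24.7796
T = 24.7796 / 12.1187 = 2.044741… → 2.04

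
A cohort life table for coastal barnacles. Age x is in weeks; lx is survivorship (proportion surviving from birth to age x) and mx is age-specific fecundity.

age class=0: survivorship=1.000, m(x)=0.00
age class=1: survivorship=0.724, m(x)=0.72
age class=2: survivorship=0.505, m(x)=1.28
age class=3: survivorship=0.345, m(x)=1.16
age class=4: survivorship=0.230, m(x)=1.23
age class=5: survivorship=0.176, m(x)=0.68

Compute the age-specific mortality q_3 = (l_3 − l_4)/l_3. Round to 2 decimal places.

q_3 = (l_3 − l_4) / l_3 = (0.345 − 0.23) / 0.345
     = 0.115 / 0.345 = 0.333333… → 0.33

0.33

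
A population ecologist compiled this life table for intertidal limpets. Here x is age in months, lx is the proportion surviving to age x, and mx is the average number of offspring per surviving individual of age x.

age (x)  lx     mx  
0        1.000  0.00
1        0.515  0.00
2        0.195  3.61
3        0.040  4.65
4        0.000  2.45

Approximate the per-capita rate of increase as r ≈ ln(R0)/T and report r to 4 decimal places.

-0.0528

R0 = Σ lx·mx = 0 + 0 + 0.70395 + 0.186 + 0 = 0.88995
Σ x·lx·mx = 1.9659; T = 1.9659/0.88995 = 2.209…
r ≈ ln(R0)/T = ln(0.88995)/2.209… = -0.05278… → -0.0528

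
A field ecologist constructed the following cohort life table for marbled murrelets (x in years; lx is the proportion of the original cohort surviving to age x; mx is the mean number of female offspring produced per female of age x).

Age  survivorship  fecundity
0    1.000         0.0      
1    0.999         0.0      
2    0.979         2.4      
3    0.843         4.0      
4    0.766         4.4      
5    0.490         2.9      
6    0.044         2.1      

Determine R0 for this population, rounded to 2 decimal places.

10.61

lx·mx by age: 0, 0, 2.3496, 3.372, 3.3704, 1.421, 0.0924
R0 = Σ lx·mx = 10.6054 → 10.61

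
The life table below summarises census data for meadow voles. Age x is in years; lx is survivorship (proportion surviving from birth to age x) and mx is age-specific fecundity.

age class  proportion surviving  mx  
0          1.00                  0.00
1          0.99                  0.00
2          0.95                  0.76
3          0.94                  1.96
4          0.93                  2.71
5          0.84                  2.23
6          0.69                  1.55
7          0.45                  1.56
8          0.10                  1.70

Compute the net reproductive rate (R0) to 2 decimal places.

lx·mx by age: 0, 0, 0.722, 1.8424, 2.5203, 1.8732, 1.0695, 0.702, 0.17
R0 = Σ lx·mx = 8.8994 → 8.90

8.90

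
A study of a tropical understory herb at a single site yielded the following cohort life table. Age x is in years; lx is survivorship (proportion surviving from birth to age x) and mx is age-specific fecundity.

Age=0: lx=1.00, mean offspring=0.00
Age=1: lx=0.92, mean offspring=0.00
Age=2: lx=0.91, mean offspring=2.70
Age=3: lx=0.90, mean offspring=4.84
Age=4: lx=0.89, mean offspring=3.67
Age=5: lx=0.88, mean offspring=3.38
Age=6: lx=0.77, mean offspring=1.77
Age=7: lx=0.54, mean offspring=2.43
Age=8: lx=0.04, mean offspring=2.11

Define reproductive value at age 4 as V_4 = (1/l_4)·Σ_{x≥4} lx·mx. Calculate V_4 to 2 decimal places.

lx·mx for x ≥ 4: 3.2663, 2.9744, 1.3629, 1.3122, 0.0844 → sum = 9.0002
V_4 = 9.0002 / l_4 = 9.0002 / 0.89 = 10.112584… → 10.11

10.11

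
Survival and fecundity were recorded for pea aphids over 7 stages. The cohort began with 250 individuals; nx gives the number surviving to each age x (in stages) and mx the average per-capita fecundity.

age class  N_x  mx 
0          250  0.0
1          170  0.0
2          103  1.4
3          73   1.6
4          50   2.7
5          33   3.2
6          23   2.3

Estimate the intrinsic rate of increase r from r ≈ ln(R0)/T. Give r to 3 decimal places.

0.218

lx = nx/n0 = nx/250: 1, 0.68, 0.412, 0.292, 0.2, 0.132, 0.092
R0 = Σ lx·mx = 0 + 0 + 0.5768 + 0.4672 + 0.54 + 0.4224 + 0.2116 = 2.218
Σ x·lx·mx = 8.0968; T = 8.0968/2.218 = 3.6505…
r ≈ ln(R0)/T = ln(2.218)/3.6505… = 0.21822… → 0.218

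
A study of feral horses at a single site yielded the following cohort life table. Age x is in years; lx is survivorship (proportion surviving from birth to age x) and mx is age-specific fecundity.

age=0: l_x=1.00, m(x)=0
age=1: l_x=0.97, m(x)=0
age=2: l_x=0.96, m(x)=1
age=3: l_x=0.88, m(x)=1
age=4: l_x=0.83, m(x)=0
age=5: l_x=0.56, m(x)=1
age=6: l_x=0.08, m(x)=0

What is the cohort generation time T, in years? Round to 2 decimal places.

lx·mx: 0, 0, 0.96, 0.88, 0, 0.56, 0 → R0 = 2.4
x·lx·mx: 0, 0, 1.92, 2.64, 0, 2.8, 0 → Σ = 7.36
T = 7.36 / 2.4 = 3.066667… → 3.07

3.07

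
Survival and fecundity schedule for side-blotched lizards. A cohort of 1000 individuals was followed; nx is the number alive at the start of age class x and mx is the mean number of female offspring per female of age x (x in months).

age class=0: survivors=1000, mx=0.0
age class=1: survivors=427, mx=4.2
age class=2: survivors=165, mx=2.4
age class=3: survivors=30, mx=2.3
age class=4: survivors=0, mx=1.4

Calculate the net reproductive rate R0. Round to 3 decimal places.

lx = nx/n0 = nx/1000: 1, 0.427, 0.165, 0.03, 0
lx·mx by age: 0, 1.7934, 0.396, 0.069, 0
R0 = Σ lx·mx = 2.2584 → 2.258

2.258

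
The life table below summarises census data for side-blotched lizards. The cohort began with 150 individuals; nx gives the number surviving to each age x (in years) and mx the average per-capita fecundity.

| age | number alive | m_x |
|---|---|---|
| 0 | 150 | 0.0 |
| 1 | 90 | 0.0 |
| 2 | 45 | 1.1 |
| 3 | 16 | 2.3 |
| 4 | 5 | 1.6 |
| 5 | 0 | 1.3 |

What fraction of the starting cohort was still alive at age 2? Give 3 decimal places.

0.300

l_2 = n_2/n_0 = 45/150 = 0.3 → 0.300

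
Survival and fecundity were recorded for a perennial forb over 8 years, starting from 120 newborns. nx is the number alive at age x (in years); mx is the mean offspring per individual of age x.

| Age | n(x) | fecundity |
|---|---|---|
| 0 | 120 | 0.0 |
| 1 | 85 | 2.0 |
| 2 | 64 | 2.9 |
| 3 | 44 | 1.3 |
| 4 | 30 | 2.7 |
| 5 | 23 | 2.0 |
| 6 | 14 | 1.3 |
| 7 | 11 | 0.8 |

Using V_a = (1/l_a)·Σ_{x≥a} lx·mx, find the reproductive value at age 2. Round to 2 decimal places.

lx = nx/n0 = nx/120: 1, 0.70833…, 0.53333…, 0.36667…, 0.25, 0.19167…, 0.11667…, 0.09167…
lx·mx for x ≥ 2: 1.546667…, 0.476667…, 0.675, 0.383333…, 0.151667…, 0.073333… → sum = 3.306667…
V_2 = 3.306667… / l_2 = 3.306667… / 0.533333… = 6.2… → 6.20

6.20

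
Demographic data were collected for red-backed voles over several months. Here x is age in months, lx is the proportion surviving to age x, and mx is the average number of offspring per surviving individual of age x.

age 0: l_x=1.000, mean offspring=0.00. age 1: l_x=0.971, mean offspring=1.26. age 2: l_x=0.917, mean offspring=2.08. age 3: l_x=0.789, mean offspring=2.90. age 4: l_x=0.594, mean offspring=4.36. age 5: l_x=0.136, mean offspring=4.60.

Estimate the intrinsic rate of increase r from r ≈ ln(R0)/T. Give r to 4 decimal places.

R0 = Σ lx·mx = 0 + 1.22346 + 1.90736 + 2.2881 + 2.58984 + 0.6256 = 8.63436
Σ x·lx·mx = 25.38984; T = 25.38984/8.63436 = 2.94056…
r ≈ ln(R0)/T = ln(8.63436)/2.94056… = 0.733109… → 0.7331

0.7331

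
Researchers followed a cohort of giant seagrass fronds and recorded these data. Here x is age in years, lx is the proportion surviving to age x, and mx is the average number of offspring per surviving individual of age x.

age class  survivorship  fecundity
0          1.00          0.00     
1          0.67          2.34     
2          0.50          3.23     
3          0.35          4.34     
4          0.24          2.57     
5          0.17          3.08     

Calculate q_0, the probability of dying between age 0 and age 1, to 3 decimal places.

0.330

q_0 = (l_0 − l_1) / l_0 = (1 − 0.67) / 1
     = 0.33 / 1 = 0.33 → 0.330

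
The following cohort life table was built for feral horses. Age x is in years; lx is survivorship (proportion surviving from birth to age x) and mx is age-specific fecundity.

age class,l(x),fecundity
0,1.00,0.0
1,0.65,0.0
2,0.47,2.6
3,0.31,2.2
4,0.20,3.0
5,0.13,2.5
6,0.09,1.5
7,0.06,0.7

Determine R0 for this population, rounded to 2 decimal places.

lx·mx by age: 0, 0, 1.222, 0.682, 0.6, 0.325, 0.135, 0.042
R0 = Σ lx·mx = 3.006 → 3.01

3.01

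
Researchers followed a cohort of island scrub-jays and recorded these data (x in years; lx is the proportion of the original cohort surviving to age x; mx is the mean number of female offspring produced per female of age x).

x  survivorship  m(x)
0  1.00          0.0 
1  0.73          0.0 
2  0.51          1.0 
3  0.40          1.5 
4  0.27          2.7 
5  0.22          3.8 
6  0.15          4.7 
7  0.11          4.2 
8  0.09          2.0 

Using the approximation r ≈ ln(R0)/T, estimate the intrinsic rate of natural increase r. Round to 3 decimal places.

0.297

R0 = Σ lx·mx = 0 + 0 + 0.51 + 0.6 + 0.729 + 0.836 + 0.705 + 0.462 + 0.18 = 4.022
Σ x·lx·mx = 18.82; T = 18.82/4.022 = 4.67926…
r ≈ ln(R0)/T = ln(4.022)/4.67926… = 0.29744… → 0.297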